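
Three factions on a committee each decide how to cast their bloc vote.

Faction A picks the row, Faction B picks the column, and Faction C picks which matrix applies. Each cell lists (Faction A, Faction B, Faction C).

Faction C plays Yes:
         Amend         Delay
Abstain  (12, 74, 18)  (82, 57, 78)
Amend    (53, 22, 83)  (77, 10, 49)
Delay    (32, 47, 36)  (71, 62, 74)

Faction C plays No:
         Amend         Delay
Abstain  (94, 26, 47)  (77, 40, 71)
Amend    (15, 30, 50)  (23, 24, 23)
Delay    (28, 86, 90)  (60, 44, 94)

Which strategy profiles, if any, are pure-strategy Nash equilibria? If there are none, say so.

(Amend, Amend, Yes)

(Abstain, Amend, Yes): Faction A can switch to Amend (12 → 53). Not NE.
(Abstain, Amend, No): Faction B can switch to Delay (26 → 40). Not NE.
(Abstain, Delay, Yes): Faction B can switch to Amend (57 → 74). Not NE.
(Abstain, Delay, No): Faction C can switch to Yes (71 → 78). Not NE.
(Amend, Amend, Yes): Faction A gets 53, best alternative 32; Faction B gets 22, best alternative 10; Faction C gets 83, best alternative 50. No profitable deviation — NE.
(Amend, Amend, No): Faction A can switch to Abstain (15 → 94). Not NE.
(Amend, Delay, Yes): Faction A can switch to Abstain (77 → 82). Not NE.
(Amend, Delay, No): Faction A can switch to Abstain (23 → 77). Not NE.
(Delay, Amend, Yes): Faction A can switch to Amend (32 → 53). Not NE.
(Delay, Amend, No): Faction A can switch to Abstain (28 → 94). Not NE.
(Delay, Delay, Yes): Faction A can switch to Abstain (71 → 82). Not NE.
(The remaining 1 profile has a profitable deviation by the same check.)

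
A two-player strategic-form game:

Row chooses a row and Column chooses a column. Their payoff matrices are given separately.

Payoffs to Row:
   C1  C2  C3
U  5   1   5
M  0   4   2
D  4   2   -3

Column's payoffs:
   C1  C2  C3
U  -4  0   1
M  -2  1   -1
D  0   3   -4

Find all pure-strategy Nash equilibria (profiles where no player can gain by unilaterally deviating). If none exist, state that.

Pure-strategy Nash equilibria: (U, C3), (M, C2)

(U, C1): Column can switch to C2 (-4 → 0). Not NE.
(U, C2): Row can switch to M (1 → 4). Not NE.
(U, C3): Row gets 5, best alternative 2; Column gets 1, best alternative 0. No profitable deviation — NE.
(M, C1): Row can switch to U (0 → 5). Not NE.
(M, C2): Row gets 4, best alternative 2; Column gets 1, best alternative -1. No profitable deviation — NE.
(M, C3): Row can switch to U (2 → 5). Not NE.
(D, C1): Row can switch to U (4 → 5). Not NE.
(D, C2): Row can switch to M (2 → 4). Not NE.
(D, C3): Row can switch to U (-3 → 5). Not NE.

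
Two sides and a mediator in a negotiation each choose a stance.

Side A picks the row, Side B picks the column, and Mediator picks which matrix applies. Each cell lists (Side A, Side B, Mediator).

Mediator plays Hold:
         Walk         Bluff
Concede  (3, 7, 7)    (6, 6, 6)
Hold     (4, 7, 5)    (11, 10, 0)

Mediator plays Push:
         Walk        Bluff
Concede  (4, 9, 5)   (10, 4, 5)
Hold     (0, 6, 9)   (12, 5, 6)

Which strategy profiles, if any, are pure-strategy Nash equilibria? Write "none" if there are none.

No pure-strategy Nash equilibrium.

Side A against (Walk, Hold): payoffs 3, 4 → best response Hold.
Side A against (Walk, Push): payoffs 4, 0 → best response Concede.
Side A against (Bluff, Hold): payoffs 6, 11 → best response Hold.
Side A against (Bluff, Push): payoffs 10, 12 → best response Hold.
Side B against (Concede, Hold): payoffs 7, 6 → best response Walk.
Side B against (Concede, Push): payoffs 9, 4 → best response Walk.
Side B against (Hold, Hold): payoffs 7, 10 → best response Bluff.
Side B against (Hold, Push): payoffs 6, 5 → best response Walk.
Mediator against (Concede, Walk): payoffs 7, 5 → best response Hold.
Mediator against (Concede, Bluff): payoffs 6, 5 → best response Hold.
Mediator against (Hold, Walk): payoffs 5, 9 → best response Push.
Mediator against (Hold, Bluff): payoffs 0, 6 → best response Push.
No profile is a mutual best response for all players.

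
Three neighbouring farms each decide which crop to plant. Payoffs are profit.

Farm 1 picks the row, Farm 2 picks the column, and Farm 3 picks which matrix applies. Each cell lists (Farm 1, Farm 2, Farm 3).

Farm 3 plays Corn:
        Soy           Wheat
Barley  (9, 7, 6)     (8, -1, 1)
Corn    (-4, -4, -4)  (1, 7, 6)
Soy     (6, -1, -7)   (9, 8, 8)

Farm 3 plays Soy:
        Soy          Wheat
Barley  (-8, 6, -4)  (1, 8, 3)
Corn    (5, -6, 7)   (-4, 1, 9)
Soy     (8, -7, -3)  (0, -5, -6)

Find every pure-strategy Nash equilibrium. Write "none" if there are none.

Pure-strategy Nash equilibria: (Barley, Soy, Corn); (Barley, Wheat, Soy); (Soy, Wheat, Corn)

Farm 1 against (Soy, Corn): payoffs 9, -4, 6 → best response Barley.
Farm 1 against (Soy, Soy): payoffs -8, 5, 8 → best response Soy.
Farm 1 against (Wheat, Corn): payoffs 8, 1, 9 → best response Soy.
Farm 1 against (Wheat, Soy): payoffs 1, -4, 0 → best response Barley.
Farm 2 against (Barley, Corn): payoffs 7, -1 → best response Soy.
Farm 2 against (Barley, Soy): payoffs 6, 8 → best response Wheat.
Farm 2 against (Corn, Corn): payoffs -4, 7 → best response Wheat.
Farm 2 against (Corn, Soy): payoffs -6, 1 → best response Wheat.
Farm 2 against (Soy, Corn): payoffs -1, 8 → best response Wheat.
Farm 2 against (Soy, Soy): payoffs -7, -5 → best response Wheat.
Farm 3 against (Barley, Soy): payoffs 6, -4 → best response Corn.
Farm 3 against (Barley, Wheat): payoffs 1, 3 → best response Soy.
Farm 3 against (Corn, Soy): payoffs -4, 7 → best response Soy.
Farm 3 against (Corn, Wheat): payoffs 6, 9 → best response Soy.
Farm 3 against (Soy, Soy): payoffs -7, -3 → best response Soy.
Farm 3 against (Soy, Wheat): payoffs 8, -6 → best response Corn.
Mutual best responses: (Barley, Soy, Corn); (Barley, Wheat, Soy); (Soy, Wheat, Corn).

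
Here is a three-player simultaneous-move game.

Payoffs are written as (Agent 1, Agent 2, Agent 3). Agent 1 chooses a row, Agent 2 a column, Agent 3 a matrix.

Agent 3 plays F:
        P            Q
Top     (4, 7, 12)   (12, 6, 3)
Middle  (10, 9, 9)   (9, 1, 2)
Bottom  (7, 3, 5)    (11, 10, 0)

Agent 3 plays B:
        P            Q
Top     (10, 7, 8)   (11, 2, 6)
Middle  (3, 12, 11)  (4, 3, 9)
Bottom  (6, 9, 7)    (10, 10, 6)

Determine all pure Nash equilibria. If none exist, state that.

Agent 1 against (P, F): payoffs 4, 10, 7 → best response Middle.
Agent 1 against (P, B): payoffs 10, 3, 6 → best response Top.
Agent 1 against (Q, F): payoffs 12, 9, 11 → best response Top.
Agent 1 against (Q, B): payoffs 11, 4, 10 → best response Top.
Agent 2 against (Top, F): payoffs 7, 6 → best response P.
Agent 2 against (Top, B): payoffs 7, 2 → best response P.
Agent 2 against (Middle, F): payoffs 9, 1 → best response P.
Agent 2 against (Middle, B): payoffs 12, 3 → best response P.
Agent 2 against (Bottom, F): payoffs 3, 10 → best response Q.
Agent 2 against (Bottom, B): payoffs 9, 10 → best response Q.
Agent 3 against (Top, P): payoffs 12, 8 → best response F.
Agent 3 against (Top, Q): payoffs 3, 6 → best response B.
Agent 3 against (Middle, P): payoffs 9, 11 → best response B.
Agent 3 against (Middle, Q): payoffs 2, 9 → best response B.
Agent 3 against (Bottom, P): payoffs 5, 7 → best response B.
Agent 3 against (Bottom, Q): payoffs 0, 6 → best response B.
No profile is a mutual best response for all players.

No pure-strategy Nash equilibrium.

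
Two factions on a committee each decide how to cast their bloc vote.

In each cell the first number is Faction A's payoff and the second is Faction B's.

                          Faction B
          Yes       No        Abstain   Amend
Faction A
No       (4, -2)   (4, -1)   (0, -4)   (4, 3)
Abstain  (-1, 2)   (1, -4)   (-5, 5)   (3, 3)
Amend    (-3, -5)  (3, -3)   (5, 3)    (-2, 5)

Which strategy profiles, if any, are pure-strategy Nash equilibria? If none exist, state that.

(No, Amend)

Faction A against Yes: payoffs 4, -1, -3 → best response No.
Faction A against No: payoffs 4, 1, 3 → best response No.
Faction A against Abstain: payoffs 0, -5, 5 → best response Amend.
Faction A against Amend: payoffs 4, 3, -2 → best response No.
Faction B against No: payoffs -2, -1, -4, 3 → best response Amend.
Faction B against Abstain: payoffs 2, -4, 5, 3 → best response Abstain.
Faction B against Amend: payoffs -5, -3, 3, 5 → best response Amend.
Mutual best responses: (No, Amend).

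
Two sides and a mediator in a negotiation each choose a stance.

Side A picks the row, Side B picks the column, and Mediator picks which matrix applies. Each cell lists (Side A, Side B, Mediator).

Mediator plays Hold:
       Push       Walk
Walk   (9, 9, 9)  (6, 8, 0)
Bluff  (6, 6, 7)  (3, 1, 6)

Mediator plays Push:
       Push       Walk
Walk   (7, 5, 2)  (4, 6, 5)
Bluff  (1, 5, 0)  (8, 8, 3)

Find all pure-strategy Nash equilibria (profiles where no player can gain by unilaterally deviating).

Mark each player's best response to every combination of opponents' strategies; a profile where every player is best-responding is a pure Nash equilibrium.
Side A against (Push, Hold): payoffs 9, 6 → best response Walk.
Side A against (Push, Push): payoffs 7, 1 → best response Walk.
Side A against (Walk, Hold): payoffs 6, 3 → best response Walk.
Side A against (Walk, Push): payoffs 4, 8 → best response Bluff.
Side B against (Walk, Hold): payoffs 9, 8 → best response Push.
Side B against (Walk, Push): payoffs 5, 6 → best response Walk.
Side B against (Bluff, Hold): payoffs 6, 1 → best response Push.
Side B against (Bluff, Push): payoffs 5, 8 → best response Walk.
Mediator against (Walk, Push): payoffs 9, 2 → best response Hold.
Mediator against (Walk, Walk): payoffs 0, 5 → best response Push.
Mediator against (Bluff, Push): payoffs 7, 0 → best response Hold.
Mediator against (Bluff, Walk): payoffs 6, 3 → best response Hold.
Mutual best responses: (Walk, Push, Hold).

The unique pure-strategy Nash equilibrium is (Walk, Push, Hold).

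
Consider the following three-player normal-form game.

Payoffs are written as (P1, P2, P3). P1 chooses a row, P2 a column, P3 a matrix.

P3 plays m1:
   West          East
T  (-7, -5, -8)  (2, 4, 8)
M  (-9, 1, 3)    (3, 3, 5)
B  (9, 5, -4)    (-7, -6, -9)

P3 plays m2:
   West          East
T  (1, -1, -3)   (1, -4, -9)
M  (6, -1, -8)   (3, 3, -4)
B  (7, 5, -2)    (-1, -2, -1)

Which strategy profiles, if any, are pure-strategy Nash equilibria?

(T, West, m1): P1 can switch to B (-7 → 9). Not NE.
(T, West, m2): P1 can switch to M (1 → 6). Not NE.
(T, East, m1): P1 can switch to M (2 → 3). Not NE.
(T, East, m2): P1 can switch to M (1 → 3). Not NE.
(M, West, m1): P1 can switch to T (-9 → -7). Not NE.
(M, West, m2): P1 can switch to B (6 → 7). Not NE.
(M, East, m1): P1 gets 3, best alternative 2; P2 gets 3, best alternative 1; P3 gets 5, best alternative -4. No profitable deviation — NE.
(M, East, m2): P3 can switch to m1 (-4 → 5). Not NE.
(B, West, m1): P3 can switch to m2 (-4 → -2). Not NE.
(B, West, m2): P1 gets 7, best alternative 6; P2 gets 5, best alternative -2; P3 gets -2, best alternative -4. No profitable deviation — NE.
(B, East, m1): P1 can switch to T (-7 → 2). Not NE.
(B, East, m2): P1 can switch to T (-1 → 1). Not NE.

Pure-strategy Nash equilibria: (M, East, m1); (B, West, m2)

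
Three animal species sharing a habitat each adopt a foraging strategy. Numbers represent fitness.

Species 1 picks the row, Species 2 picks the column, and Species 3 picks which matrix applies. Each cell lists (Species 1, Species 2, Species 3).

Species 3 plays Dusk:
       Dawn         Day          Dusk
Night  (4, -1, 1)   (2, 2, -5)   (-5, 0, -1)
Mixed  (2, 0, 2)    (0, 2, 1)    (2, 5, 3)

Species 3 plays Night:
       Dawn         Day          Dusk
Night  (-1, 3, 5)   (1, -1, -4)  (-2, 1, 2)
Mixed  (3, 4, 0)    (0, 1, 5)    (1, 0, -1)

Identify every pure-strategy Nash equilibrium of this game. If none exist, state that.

(Night, Dawn, Dusk): Species 2 can switch to Day (-1 → 2). Not NE.
(Night, Dawn, Night): Species 1 can switch to Mixed (-1 → 3). Not NE.
(Night, Day, Dusk): Species 3 can switch to Night (-5 → -4). Not NE.
(Night, Day, Night): Species 2 can switch to Dawn (-1 → 3). Not NE.
(Night, Dusk, Dusk): Species 1 can switch to Mixed (-5 → 2). Not NE.
(Night, Dusk, Night): Species 1 can switch to Mixed (-2 → 1). Not NE.
(Mixed, Dawn, Dusk): Species 1 can switch to Night (2 → 4). Not NE.
(Mixed, Dawn, Night): Species 3 can switch to Dusk (0 → 2). Not NE.
(Mixed, Dusk, Dusk): Species 1 gets 2, best alternative -5; Species 2 gets 5, best alternative 2; Species 3 gets 3, best alternative -1. No profitable deviation — NE.
(The remaining 3 profiles each have a profitable deviation by the same check.)

(Mixed, Dusk, Dusk)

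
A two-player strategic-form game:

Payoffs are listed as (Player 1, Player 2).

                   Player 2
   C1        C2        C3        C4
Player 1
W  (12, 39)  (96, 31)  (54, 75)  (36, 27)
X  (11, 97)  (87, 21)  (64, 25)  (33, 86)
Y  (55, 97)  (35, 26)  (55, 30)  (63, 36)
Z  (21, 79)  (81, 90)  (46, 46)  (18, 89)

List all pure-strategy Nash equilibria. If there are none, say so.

(Y, C1)

(W, C1): Player 1 can switch to Y (12 → 55). Not NE.
(W, C2): Player 2 can switch to C1 (31 → 39). Not NE.
(W, C3): Player 1 can switch to X (54 → 64). Not NE.
(W, C4): Player 1 can switch to Y (36 → 63). Not NE.
(X, C1): Player 1 can switch to W (11 → 12). Not NE.
(X, C2): Player 1 can switch to W (87 → 96). Not NE.
(Y, C1): Player 1 gets 55, best alternative 21; Player 2 gets 97, best alternative 36. No profitable deviation — NE.
(The remaining 9 profiles each have a profitable deviation by the same check.)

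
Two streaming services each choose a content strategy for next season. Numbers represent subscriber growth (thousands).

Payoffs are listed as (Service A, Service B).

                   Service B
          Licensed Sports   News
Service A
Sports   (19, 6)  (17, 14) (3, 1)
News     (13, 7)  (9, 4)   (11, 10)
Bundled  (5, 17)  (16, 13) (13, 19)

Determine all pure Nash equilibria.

The pure Nash equilibria are (Sports, Sports) and (Bundled, News).

Service A against Licensed: payoffs 19, 13, 5 → best response Sports.
Service A against Sports: payoffs 17, 9, 16 → best response Sports.
Service A against News: payoffs 3, 11, 13 → best response Bundled.
Service B against Sports: payoffs 6, 14, 1 → best response Sports.
Service B against News: payoffs 7, 4, 10 → best response News.
Service B against Bundled: payoffs 17, 13, 19 → best response News.
Mutual best responses: (Sports, Sports); (Bundled, News).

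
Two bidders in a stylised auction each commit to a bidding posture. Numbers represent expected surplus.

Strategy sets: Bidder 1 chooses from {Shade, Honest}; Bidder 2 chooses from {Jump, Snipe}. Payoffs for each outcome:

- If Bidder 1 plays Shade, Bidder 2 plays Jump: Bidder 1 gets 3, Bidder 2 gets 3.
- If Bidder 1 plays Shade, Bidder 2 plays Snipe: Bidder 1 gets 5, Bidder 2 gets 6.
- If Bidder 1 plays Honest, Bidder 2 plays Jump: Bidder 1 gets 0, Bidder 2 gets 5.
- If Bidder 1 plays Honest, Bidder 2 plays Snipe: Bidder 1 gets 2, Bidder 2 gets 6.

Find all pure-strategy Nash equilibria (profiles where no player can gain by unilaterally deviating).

(Shade, Snipe)

Mark each player's best response to every combination of opponents' strategies; a profile where every player is best-responding is a pure Nash equilibrium.
Bidder 1 against Jump: payoffs 3, 0 → best response Shade.
Bidder 1 against Snipe: payoffs 5, 2 → best response Shade.
Bidder 2 against Shade: payoffs 3, 6 → best response Snipe.
Bidder 2 against Honest: payoffs 5, 6 → best response Snipe.
Mutual best responses: (Shade, Snipe).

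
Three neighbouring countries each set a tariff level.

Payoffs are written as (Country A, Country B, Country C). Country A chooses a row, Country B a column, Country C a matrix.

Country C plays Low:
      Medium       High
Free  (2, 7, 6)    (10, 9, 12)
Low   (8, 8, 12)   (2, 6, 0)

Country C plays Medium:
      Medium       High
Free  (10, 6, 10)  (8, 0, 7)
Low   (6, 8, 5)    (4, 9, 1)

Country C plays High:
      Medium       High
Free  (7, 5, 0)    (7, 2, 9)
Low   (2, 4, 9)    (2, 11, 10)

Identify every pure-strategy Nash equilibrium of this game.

Country A against (Medium, Low): payoffs 2, 8 → best response Low.
Country A against (Medium, Medium): payoffs 10, 6 → best response Free.
Country A against (Medium, High): payoffs 7, 2 → best response Free.
Country A against (High, Low): payoffs 10, 2 → best response Free.
Country A against (High, Medium): payoffs 8, 4 → best response Free.
Country A against (High, High): payoffs 7, 2 → best response Free.
Country B against (Free, Low): payoffs 7, 9 → best response High.
Country B against (Free, Medium): payoffs 6, 0 → best response Medium.
Country B against (Free, High): payoffs 5, 2 → best response Medium.
Country B against (Low, Low): payoffs 8, 6 → best response Medium.
Country B against (Low, Medium): payoffs 8, 9 → best response High.
Country B against (Low, High): payoffs 4, 11 → best response High.
Country C against (Free, Medium): payoffs 6, 10, 0 → best response Medium.
Country C against (Free, High): payoffs 12, 7, 9 → best response Low.
Country C against (Low, Medium): payoffs 12, 5, 9 → best response Low.
Country C against (Low, High): payoffs 0, 1, 10 → best response High.
Mutual best responses: (Free, Medium, Medium); (Free, High, Low); (Low, Medium, Low).

The pure Nash equilibria are (Free, Medium, Medium), (Free, High, Low), (Low, Medium, Low).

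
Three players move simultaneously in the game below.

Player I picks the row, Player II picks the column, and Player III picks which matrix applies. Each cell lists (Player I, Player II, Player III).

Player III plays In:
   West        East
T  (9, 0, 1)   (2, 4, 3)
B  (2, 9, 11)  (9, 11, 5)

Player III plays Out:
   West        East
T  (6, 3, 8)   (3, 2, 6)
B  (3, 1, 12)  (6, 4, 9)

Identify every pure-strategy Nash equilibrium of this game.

Player I against (West, In): payoffs 9, 2 → best response T.
Player I against (West, Out): payoffs 6, 3 → best response T.
Player I against (East, In): payoffs 2, 9 → best response B.
Player I against (East, Out): payoffs 3, 6 → best response B.
Player II against (T, In): payoffs 0, 4 → best response East.
Player II against (T, Out): payoffs 3, 2 → best response West.
Player II against (B, In): payoffs 9, 11 → best response East.
Player II against (B, Out): payoffs 1, 4 → best response East.
Player III against (T, West): payoffs 1, 8 → best response Out.
Player III against (T, East): payoffs 3, 6 → best response Out.
Player III against (B, West): payoffs 11, 12 → best response Out.
Player III against (B, East): payoffs 5, 9 → best response Out.
Mutual best responses: (T, West, Out); (B, East, Out).

Pure-strategy Nash equilibria: (T, West, Out) and (B, East, Out)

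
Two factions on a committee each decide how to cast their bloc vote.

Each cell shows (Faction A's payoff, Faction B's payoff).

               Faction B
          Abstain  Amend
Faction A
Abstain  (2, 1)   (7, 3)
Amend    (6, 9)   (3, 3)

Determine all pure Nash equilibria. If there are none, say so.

Check each profile: it is a Nash equilibrium iff no player can strictly gain by switching unilaterally.
(Abstain, Abstain): Faction A can switch to Amend (2 → 6). Not NE.
(Abstain, Amend): Faction A gets 7, best alternative 3; Faction B gets 3, best alternative 1. No profitable deviation — NE.
(Amend, Abstain): Faction A gets 6, best alternative 2; Faction B gets 9, best alternative 3. No profitable deviation — NE.
(Amend, Amend): Faction A can switch to Abstain (3 → 7). Not NE.

(Abstain, Amend); (Amend, Abstain)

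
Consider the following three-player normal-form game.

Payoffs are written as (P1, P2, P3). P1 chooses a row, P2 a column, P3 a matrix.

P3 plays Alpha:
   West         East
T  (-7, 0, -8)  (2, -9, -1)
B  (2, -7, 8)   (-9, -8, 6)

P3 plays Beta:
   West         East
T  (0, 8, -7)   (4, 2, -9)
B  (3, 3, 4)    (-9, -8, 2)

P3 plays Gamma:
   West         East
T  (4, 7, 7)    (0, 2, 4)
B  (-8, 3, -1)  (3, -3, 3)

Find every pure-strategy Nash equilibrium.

(T, West, Gamma), (B, West, Alpha)

(T, West, Alpha): P1 can switch to B (-7 → 2). Not NE.
(T, West, Beta): P1 can switch to B (0 → 3). Not NE.
(T, West, Gamma): P1 gets 4, best alternative -8; P2 gets 7, best alternative 2; P3 gets 7, best alternative -7. No profitable deviation — NE.
(T, East, Alpha): P2 can switch to West (-9 → 0). Not NE.
(T, East, Beta): P2 can switch to West (2 → 8). Not NE.
(T, East, Gamma): P1 can switch to B (0 → 3). Not NE.
(B, West, Alpha): P1 gets 2, best alternative -7; P2 gets -7, best alternative -8; P3 gets 8, best alternative 4. No profitable deviation — NE.
(B, West, Beta): P3 can switch to Alpha (4 → 8). Not NE.
(B, West, Gamma): P1 can switch to T (-8 → 4). Not NE.
(B, East, Alpha): P1 can switch to T (-9 → 2). Not NE.
(The remaining 2 profiles each have a profitable deviation by the same check.)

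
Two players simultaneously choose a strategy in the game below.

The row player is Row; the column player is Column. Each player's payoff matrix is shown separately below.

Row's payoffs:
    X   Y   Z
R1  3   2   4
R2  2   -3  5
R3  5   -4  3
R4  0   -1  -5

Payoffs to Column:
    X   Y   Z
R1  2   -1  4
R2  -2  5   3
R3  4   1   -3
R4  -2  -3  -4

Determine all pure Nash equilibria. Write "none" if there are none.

Pure NE: (R3, X)

Mark each player's best response to every combination of opponents' strategies; a profile where every player is best-responding is a pure Nash equilibrium.
Row against X: payoffs 3, 2, 5, 0 → best response R3.
Row against Y: payoffs 2, -3, -4, -1 → best response R1.
Row against Z: payoffs 4, 5, 3, -5 → best response R2.
Column against R1: payoffs 2, -1, 4 → best response Z.
Column against R2: payoffs -2, 5, 3 → best response Y.
Column against R3: payoffs 4, 1, -3 → best response X.
Column against R4: payoffs -2, -3, -4 → best response X.
Mutual best responses: (R3, X).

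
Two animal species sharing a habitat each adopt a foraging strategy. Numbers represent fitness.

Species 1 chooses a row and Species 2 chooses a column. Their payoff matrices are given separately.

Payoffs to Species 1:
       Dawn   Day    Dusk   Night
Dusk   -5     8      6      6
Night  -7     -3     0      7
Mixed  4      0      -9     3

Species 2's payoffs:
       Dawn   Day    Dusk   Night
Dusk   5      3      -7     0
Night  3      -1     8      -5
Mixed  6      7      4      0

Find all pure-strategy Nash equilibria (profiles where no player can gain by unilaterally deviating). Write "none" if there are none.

(Dusk, Dawn): Species 1 can switch to Mixed (-5 → 4). Not NE.
(Dusk, Day): Species 2 can switch to Dawn (3 → 5). Not NE.
(Dusk, Dusk): Species 2 can switch to Dawn (-7 → 5). Not NE.
(Dusk, Night): Species 1 can switch to Night (6 → 7). Not NE.
(Night, Dawn): Species 1 can switch to Dusk (-7 → -5). Not NE.
(Night, Day): Species 1 can switch to Dusk (-3 → 8). Not NE.
(Night, Dusk): Species 1 can switch to Dusk (0 → 6). Not NE.
(Night, Night): Species 2 can switch to Dawn (-5 → 3). Not NE.
(The remaining 4 profiles each have a profitable deviation by the same check.)

There is no pure-strategy Nash equilibrium.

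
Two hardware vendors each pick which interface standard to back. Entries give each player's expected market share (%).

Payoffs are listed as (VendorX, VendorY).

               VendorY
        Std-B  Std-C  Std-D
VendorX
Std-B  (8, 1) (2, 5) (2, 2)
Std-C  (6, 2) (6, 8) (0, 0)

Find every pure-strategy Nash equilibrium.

(Std-B, Std-B): VendorY can switch to Std-C (1 → 5). Not NE.
(Std-B, Std-C): VendorX can switch to Std-C (2 → 6). Not NE.
(Std-B, Std-D): VendorY can switch to Std-C (2 → 5). Not NE.
(Std-C, Std-B): VendorX can switch to Std-B (6 → 8). Not NE.
(Std-C, Std-C): VendorX gets 6, best alternative 2; VendorY gets 8, best alternative 2. No profitable deviation — NE.
(Std-C, Std-D): VendorX can switch to Std-B (0 → 2). Not NE.

Pure NE: (Std-C, Std-C)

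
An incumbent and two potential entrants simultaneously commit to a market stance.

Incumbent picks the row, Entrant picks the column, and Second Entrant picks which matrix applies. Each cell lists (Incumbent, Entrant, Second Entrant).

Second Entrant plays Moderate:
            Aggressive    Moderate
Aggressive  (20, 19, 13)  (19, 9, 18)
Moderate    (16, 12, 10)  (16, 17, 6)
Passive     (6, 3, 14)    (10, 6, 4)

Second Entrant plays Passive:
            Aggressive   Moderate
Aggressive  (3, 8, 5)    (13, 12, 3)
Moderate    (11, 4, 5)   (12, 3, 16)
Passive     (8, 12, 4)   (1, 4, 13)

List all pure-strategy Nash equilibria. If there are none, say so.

Incumbent against (Aggressive, Moderate): payoffs 20, 16, 6 → best response Aggressive.
Incumbent against (Aggressive, Passive): payoffs 3, 11, 8 → best response Moderate.
Incumbent against (Moderate, Moderate): payoffs 19, 16, 10 → best response Aggressive.
Incumbent against (Moderate, Passive): payoffs 13, 12, 1 → best response Aggressive.
Entrant against (Aggressive, Moderate): payoffs 19, 9 → best response Aggressive.
Entrant against (Aggressive, Passive): payoffs 8, 12 → best response Moderate.
Entrant against (Moderate, Moderate): payoffs 12, 17 → best response Moderate.
Entrant against (Moderate, Passive): payoffs 4, 3 → best response Aggressive.
Entrant against (Passive, Moderate): payoffs 3, 6 → best response Moderate.
Entrant against (Passive, Passive): payoffs 12, 4 → best response Aggressive.
Second Entrant against (Aggressive, Aggressive): payoffs 13, 5 → best response Moderate.
Second Entrant against (Aggressive, Moderate): payoffs 18, 3 → best response Moderate.
Second Entrant against (Moderate, Aggressive): payoffs 10, 5 → best response Moderate.
Second Entrant against (Moderate, Moderate): payoffs 6, 16 → best response Passive.
Second Entrant against (Passive, Aggressive): payoffs 14, 4 → best response Moderate.
Second Entrant against (Passive, Moderate): payoffs 4, 13 → best response Passive.
Mutual best responses: (Aggressive, Aggressive, Moderate).

The unique pure-strategy Nash equilibrium is (Aggressive, Aggressive, Moderate).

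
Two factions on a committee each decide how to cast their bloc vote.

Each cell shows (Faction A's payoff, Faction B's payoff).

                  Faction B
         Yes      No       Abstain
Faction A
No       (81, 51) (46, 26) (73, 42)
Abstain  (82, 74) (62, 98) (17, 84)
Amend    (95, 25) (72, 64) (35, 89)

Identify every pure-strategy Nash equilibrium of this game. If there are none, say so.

Faction A against Yes: payoffs 81, 82, 95 → best response Amend.
Faction A against No: payoffs 46, 62, 72 → best response Amend.
Faction A against Abstain: payoffs 73, 17, 35 → best response No.
Faction B against No: payoffs 51, 26, 42 → best response Yes.
Faction B against Abstain: payoffs 74, 98, 84 → best response No.
Faction B against Amend: payoffs 25, 64, 89 → best response Abstain.
No profile is a mutual best response for all players.

No pure-strategy Nash equilibrium.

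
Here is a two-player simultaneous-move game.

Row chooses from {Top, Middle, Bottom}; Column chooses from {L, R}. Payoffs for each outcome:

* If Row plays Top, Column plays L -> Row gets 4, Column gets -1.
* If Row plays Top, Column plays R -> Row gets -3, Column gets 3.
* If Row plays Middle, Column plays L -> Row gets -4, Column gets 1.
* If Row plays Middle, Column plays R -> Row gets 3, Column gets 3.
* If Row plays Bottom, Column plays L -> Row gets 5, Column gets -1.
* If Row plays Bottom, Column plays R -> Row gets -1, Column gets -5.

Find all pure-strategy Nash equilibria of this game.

Mark each player's best response to every combination of opponents' strategies; a profile where every player is best-responding is a pure Nash equilibrium.
Row against L: payoffs 4, -4, 5 → best response Bottom.
Row against R: payoffs -3, 3, -1 → best response Middle.
Column against Top: payoffs -1, 3 → best response R.
Column against Middle: payoffs 1, 3 → best response R.
Column against Bottom: payoffs -1, -5 → best response L.
Mutual best responses: (Middle, R); (Bottom, L).

The pure Nash equilibria are (Middle, R), (Bottom, L).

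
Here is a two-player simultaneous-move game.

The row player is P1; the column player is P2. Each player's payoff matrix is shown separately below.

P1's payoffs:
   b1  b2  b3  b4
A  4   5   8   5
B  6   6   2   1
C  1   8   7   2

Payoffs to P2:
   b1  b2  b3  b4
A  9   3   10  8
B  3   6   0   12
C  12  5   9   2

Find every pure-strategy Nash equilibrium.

The unique pure-strategy Nash equilibrium is (A, b3).

(A, b1): P1 can switch to B (4 → 6). Not NE.
(A, b2): P1 can switch to B (5 → 6). Not NE.
(A, b3): P1 gets 8, best alternative 7; P2 gets 10, best alternative 9. No profitable deviation — NE.
(A, b4): P2 can switch to b1 (8 → 9). Not NE.
(B, b1): P2 can switch to b2 (3 → 6). Not NE.
(B, b2): P1 can switch to C (6 → 8). Not NE.
(B, b3): P1 can switch to A (2 → 8). Not NE.
(B, b4): P1 can switch to A (1 → 5). Not NE.
(C, b1): P1 can switch to A (1 → 4). Not NE.
(C, b2): P2 can switch to b1 (5 → 12). Not NE.
(C, b3): P1 can switch to A (7 → 8). Not NE.
(The remaining 1 profile has a profitable deviation by the same check.)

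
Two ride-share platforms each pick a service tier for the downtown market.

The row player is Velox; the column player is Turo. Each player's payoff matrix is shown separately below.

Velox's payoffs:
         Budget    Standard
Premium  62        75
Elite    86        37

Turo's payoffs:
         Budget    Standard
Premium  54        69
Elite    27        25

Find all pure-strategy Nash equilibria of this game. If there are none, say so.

Pure-strategy Nash equilibria: (Premium, Standard); (Elite, Budget)

Velox against Budget: payoffs 62, 86 → best response Elite.
Velox against Standard: payoffs 75, 37 → best response Premium.
Turo against Premium: payoffs 54, 69 → best response Standard.
Turo against Elite: payoffs 27, 25 → best response Budget.
Mutual best responses: (Premium, Standard); (Elite, Budget).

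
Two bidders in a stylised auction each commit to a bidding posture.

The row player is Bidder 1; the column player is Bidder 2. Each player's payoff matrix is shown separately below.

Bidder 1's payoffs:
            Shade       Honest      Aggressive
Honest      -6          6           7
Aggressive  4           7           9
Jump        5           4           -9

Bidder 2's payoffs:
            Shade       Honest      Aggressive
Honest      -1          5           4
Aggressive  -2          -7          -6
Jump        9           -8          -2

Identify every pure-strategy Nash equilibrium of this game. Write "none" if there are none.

For each player, find the best response to each opponent profile; mutual best responses are the pure NE.
Bidder 1 against Shade: payoffs -6, 4, 5 → best response Jump.
Bidder 1 against Honest: payoffs 6, 7, 4 → best response Aggressive.
Bidder 1 against Aggressive: payoffs 7, 9, -9 → best response Aggressive.
Bidder 2 against Honest: payoffs -1, 5, 4 → best response Honest.
Bidder 2 against Aggressive: payoffs -2, -7, -6 → best response Shade.
Bidder 2 against Jump: payoffs 9, -8, -2 → best response Shade.
Mutual best responses: (Jump, Shade).

(Jump, Shade)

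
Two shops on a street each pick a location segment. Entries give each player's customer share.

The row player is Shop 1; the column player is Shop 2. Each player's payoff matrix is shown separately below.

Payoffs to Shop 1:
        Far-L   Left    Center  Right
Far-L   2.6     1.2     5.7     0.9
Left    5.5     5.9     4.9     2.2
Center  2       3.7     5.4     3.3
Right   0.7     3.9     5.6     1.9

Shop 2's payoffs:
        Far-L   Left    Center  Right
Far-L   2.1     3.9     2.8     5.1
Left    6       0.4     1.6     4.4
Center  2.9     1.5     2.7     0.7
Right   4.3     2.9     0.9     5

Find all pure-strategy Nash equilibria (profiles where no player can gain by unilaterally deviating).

(Far-L, Far-L): Shop 1 can switch to Left (2.6 → 5.5). Not NE.
(Far-L, Left): Shop 1 can switch to Left (1.2 → 5.9). Not NE.
(Far-L, Center): Shop 2 can switch to Left (2.8 → 3.9). Not NE.
(Far-L, Right): Shop 1 can switch to Left (0.9 → 2.2). Not NE.
(Left, Far-L): Shop 1 gets 5.5, best alternative 2.6; Shop 2 gets 6, best alternative 4.4. No profitable deviation — NE.
(Left, Left): Shop 2 can switch to Far-L (0.4 → 6). Not NE.
(Left, Center): Shop 1 can switch to Far-L (4.9 → 5.7). Not NE.
(Left, Right): Shop 1 can switch to Center (2.2 → 3.3). Not NE.
(Center, Far-L): Shop 1 can switch to Far-L (2 → 2.6). Not NE.
(Center, Left): Shop 1 can switch to Left (3.7 → 5.9). Not NE.
(Center, Center): Shop 1 can switch to Far-L (5.4 → 5.7). Not NE.
(The remaining 5 profiles each have a profitable deviation by the same check.)

(Left, Far-L)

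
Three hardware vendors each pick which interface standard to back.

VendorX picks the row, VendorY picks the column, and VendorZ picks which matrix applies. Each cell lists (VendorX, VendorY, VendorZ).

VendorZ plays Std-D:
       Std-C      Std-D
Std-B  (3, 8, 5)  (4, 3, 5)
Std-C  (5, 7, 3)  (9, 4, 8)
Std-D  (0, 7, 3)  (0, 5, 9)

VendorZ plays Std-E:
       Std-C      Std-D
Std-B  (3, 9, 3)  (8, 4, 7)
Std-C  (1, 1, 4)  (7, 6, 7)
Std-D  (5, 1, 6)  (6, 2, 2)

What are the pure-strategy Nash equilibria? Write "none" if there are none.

(Std-B, Std-C, Std-D): VendorX can switch to Std-C (3 → 5). Not NE.
(Std-B, Std-C, Std-E): VendorX can switch to Std-D (3 → 5). Not NE.
(Std-B, Std-D, Std-D): VendorX can switch to Std-C (4 → 9). Not NE.
(Std-B, Std-D, Std-E): VendorY can switch to Std-C (4 → 9). Not NE.
(Std-C, Std-C, Std-D): VendorZ can switch to Std-E (3 → 4). Not NE.
(Std-C, Std-C, Std-E): VendorX can switch to Std-B (1 → 3). Not NE.
(Std-C, Std-D, Std-D): VendorY can switch to Std-C (4 → 7). Not NE.
(Std-C, Std-D, Std-E): VendorX can switch to Std-B (7 → 8). Not NE.
(Std-D, Std-C, Std-D): VendorX can switch to Std-B (0 → 3). Not NE.
(Std-D, Std-C, Std-E): VendorY can switch to Std-D (1 → 2). Not NE.
(Std-D, Std-D, Std-D): VendorX can switch to Std-B (0 → 4). Not NE.
(Std-D, Std-D, Std-E): VendorX can switch to Std-B (6 → 8). Not NE.

There is no pure-strategy Nash equilibrium.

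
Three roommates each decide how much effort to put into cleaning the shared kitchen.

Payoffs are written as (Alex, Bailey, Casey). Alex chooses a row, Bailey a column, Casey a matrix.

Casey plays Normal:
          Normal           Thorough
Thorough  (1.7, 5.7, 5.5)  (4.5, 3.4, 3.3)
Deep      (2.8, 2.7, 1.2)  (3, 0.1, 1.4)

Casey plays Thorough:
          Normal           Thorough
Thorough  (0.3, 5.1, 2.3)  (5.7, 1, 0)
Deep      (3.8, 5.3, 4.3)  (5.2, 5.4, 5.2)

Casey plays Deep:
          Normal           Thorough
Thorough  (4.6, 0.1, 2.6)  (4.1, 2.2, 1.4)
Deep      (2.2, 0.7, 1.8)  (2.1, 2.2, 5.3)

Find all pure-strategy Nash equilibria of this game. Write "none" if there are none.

Alex against (Normal, Normal): payoffs 1.7, 2.8 → best response Deep.
Alex against (Normal, Thorough): payoffs 0.3, 3.8 → best response Deep.
Alex against (Normal, Deep): payoffs 4.6, 2.2 → best response Thorough.
Alex against (Thorough, Normal): payoffs 4.5, 3 → best response Thorough.
Alex against (Thorough, Thorough): payoffs 5.7, 5.2 → best response Thorough.
Alex against (Thorough, Deep): payoffs 4.1, 2.1 → best response Thorough.
Bailey against (Thorough, Normal): payoffs 5.7, 3.4 → best response Normal.
Bailey against (Thorough, Thorough): payoffs 5.1, 1 → best response Normal.
Bailey against (Thorough, Deep): payoffs 0.1, 2.2 → best response Thorough.
Bailey against (Deep, Normal): payoffs 2.7, 0.1 → best response Normal.
Bailey against (Deep, Thorough): payoffs 5.3, 5.4 → best response Thorough.
Bailey against (Deep, Deep): payoffs 0.7, 2.2 → best response Thorough.
Casey against (Thorough, Normal): payoffs 5.5, 2.3, 2.6 → best response Normal.
Casey against (Thorough, Thorough): payoffs 3.3, 0, 1.4 → best response Normal.
Casey against (Deep, Normal): payoffs 1.2, 4.3, 1.8 → best response Thorough.
Casey against (Deep, Thorough): payoffs 1.4, 5.2, 5.3 → best response Deep.
No profile is a mutual best response for all players.

No pure-strategy Nash equilibrium.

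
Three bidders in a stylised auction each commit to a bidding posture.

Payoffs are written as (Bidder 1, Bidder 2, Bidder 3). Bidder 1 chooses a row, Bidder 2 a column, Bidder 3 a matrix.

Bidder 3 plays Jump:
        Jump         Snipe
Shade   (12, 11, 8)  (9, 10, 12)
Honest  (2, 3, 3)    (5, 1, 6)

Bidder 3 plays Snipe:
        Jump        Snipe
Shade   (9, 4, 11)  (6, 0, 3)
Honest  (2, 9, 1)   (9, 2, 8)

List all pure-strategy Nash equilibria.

Pure NE: (Shade, Jump, Snipe)

For each strategy profile, look for a profitable unilateral deviation.
(Shade, Jump, Jump): Bidder 3 can switch to Snipe (8 → 11). Not NE.
(Shade, Jump, Snipe): Bidder 1 gets 9, best alternative 2; Bidder 2 gets 4, best alternative 0; Bidder 3 gets 11, best alternative 8. No profitable deviation — NE.
(Shade, Snipe, Jump): Bidder 2 can switch to Jump (10 → 11). Not NE.
(Shade, Snipe, Snipe): Bidder 1 can switch to Honest (6 → 9). Not NE.
(Honest, Jump, Jump): Bidder 1 can switch to Shade (2 → 12). Not NE.
(Honest, Jump, Snipe): Bidder 1 can switch to Shade (2 → 9). Not NE.
(Honest, Snipe, Jump): Bidder 1 can switch to Shade (5 → 9). Not NE.
(Honest, Snipe, Snipe): Bidder 2 can switch to Jump (2 → 9). Not NE.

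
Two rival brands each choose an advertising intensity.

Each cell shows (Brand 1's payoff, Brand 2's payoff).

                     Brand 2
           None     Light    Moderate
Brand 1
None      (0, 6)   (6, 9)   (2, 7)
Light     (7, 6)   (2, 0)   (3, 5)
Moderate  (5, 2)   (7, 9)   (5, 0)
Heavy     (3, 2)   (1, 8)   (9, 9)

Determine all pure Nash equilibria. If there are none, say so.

Mark each player's best response to every combination of opponents' strategies; a profile where every player is best-responding is a pure Nash equilibrium.
Brand 1 against None: payoffs 0, 7, 5, 3 → best response Light.
Brand 1 against Light: payoffs 6, 2, 7, 1 → best response Moderate.
Brand 1 against Moderate: payoffs 2, 3, 5, 9 → best response Heavy.
Brand 2 against None: payoffs 6, 9, 7 → best response Light.
Brand 2 against Light: payoffs 6, 0, 5 → best response None.
Brand 2 against Moderate: payoffs 2, 9, 0 → best response Light.
Brand 2 against Heavy: payoffs 2, 8, 9 → best response Moderate.
Mutual best responses: (Light, None); (Moderate, Light); (Heavy, Moderate).

(Light, None); (Moderate, Light); (Heavy, Moderate)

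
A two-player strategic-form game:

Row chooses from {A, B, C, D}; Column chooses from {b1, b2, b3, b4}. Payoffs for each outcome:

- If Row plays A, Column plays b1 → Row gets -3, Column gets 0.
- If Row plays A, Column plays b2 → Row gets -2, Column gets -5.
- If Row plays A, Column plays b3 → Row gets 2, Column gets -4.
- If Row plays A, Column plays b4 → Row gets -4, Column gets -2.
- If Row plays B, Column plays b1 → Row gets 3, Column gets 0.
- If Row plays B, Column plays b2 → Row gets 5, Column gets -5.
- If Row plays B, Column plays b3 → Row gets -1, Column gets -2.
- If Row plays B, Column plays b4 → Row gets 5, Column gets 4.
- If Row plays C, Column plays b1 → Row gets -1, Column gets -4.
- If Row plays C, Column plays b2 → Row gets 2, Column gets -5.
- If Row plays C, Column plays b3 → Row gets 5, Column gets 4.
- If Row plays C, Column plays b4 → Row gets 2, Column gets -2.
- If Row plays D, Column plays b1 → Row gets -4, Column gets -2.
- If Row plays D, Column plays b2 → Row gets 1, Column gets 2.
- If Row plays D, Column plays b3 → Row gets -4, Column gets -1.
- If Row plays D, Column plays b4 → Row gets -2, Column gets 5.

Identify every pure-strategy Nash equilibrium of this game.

(A, b1): Row can switch to B (-3 → 3). Not NE.
(A, b2): Row can switch to B (-2 → 5). Not NE.
(A, b3): Row can switch to C (2 → 5). Not NE.
(A, b4): Row can switch to B (-4 → 5). Not NE.
(B, b1): Column can switch to b4 (0 → 4). Not NE.
(B, b2): Column can switch to b1 (-5 → 0). Not NE.
(B, b3): Row can switch to A (-1 → 2). Not NE.
(B, b4): Row gets 5, best alternative 2; Column gets 4, best alternative 0. No profitable deviation — NE.
(C, b1): Row can switch to B (-1 → 3). Not NE.
(C, b2): Row can switch to B (2 → 5). Not NE.
(C, b3): Row gets 5, best alternative 2; Column gets 4, best alternative -2. No profitable deviation — NE.
(C, b4): Row can switch to B (2 → 5). Not NE.
(D, b1): Row can switch to A (-4 → -3). Not NE.
(D, b2): Row can switch to B (1 → 5). Not NE.
(The remaining 2 profiles each have a profitable deviation by the same check.)

Pure-strategy Nash equilibria: (B, b4) and (C, b3)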